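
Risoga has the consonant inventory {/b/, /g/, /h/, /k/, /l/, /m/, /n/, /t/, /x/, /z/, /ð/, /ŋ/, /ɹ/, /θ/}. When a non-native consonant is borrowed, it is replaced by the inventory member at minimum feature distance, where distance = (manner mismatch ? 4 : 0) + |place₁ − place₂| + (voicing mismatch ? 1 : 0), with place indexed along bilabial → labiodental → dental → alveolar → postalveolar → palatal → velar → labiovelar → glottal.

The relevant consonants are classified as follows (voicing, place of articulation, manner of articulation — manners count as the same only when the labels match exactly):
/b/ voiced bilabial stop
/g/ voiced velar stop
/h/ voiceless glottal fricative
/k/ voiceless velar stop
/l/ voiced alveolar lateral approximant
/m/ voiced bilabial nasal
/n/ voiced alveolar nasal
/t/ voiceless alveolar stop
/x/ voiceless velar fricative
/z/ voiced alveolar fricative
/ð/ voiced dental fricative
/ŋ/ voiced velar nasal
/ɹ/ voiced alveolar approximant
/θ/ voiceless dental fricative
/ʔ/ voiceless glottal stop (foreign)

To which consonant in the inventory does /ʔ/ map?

k

/k/ is closest: same manner (stop), place distance 2 (glottal→velar), same voicing; total 2. Next closest is /g/ at distance 3.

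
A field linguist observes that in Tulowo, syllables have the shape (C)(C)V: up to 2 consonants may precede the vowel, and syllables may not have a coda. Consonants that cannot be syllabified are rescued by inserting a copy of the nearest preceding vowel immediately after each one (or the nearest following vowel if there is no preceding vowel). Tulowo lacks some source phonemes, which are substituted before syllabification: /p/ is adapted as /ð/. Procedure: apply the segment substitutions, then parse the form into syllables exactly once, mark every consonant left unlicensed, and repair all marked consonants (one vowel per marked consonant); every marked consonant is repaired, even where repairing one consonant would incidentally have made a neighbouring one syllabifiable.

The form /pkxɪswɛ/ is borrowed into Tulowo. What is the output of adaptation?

ðɪkxɪswɛ

Substitution: /p/ → /ð/, giving /ðkxɪswɛ/.
Syllabifying with onset maximization leaves /ð/ stranded (no codas are permitted; onsets may contain at most 2 consonants).
Each unlicensed consonant becomes the onset of a new syllable: /ð/ → /ðɪ/.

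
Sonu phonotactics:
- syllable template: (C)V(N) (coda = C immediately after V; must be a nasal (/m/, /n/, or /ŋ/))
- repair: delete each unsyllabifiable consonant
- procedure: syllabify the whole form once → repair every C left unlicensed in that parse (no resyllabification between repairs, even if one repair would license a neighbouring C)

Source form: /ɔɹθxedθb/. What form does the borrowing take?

ɔxe

The consonants /ɹ/, /θ/, /d/, /θ/, /b/ cannot be parsed into a legal (C)V(N) syllable (only a nasal (/m/, /n/, or /ŋ/) is licensed in coda position; onsets are limited to one consonant).
Deleting the stranded consonants removes /ɹ/, /θ/, /d/, /θ/, /b/.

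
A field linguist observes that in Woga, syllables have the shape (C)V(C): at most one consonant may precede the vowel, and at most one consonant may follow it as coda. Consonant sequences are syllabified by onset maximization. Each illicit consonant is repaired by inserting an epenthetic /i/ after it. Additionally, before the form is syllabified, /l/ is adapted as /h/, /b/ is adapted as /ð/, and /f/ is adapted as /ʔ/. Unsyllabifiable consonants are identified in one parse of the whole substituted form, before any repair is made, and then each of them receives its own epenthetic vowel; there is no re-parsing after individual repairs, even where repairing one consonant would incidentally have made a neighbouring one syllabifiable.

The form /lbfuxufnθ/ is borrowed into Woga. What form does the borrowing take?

hiðiʔuxuʔniθi

Substitution: /l/ → /h/, /b/ → /ð/, /f/ → /ʔ/, giving /hðʔuxuʔnθ/.
The consonants /h/, /ð/, /n/, /θ/ cannot be parsed into a legal (C)V(C) syllable (at most one coda consonant is licensed; onsets are limited to one consonant).
Each unlicensed consonant becomes the onset of a new syllable: /h/ → /hi/, /ð/ → /ði/, /n/ → /ni/, /θ/ → /θi/.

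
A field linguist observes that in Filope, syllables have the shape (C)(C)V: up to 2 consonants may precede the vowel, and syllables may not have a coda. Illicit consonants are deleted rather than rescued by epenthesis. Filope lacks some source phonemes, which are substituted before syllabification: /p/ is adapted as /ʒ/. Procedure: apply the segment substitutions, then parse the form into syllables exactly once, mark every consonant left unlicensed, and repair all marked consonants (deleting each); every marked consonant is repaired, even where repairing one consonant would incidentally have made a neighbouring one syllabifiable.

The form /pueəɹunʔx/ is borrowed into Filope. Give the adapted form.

ʒueəɹu

Substitution: /p/ → /ʒ/, giving /ʒueəɹunʔx/.
Under (C)(C)V, the unsyllabifiable consonants are /n/, /ʔ/, /x/ (no codas are permitted; onsets may contain at most 2 consonants).
Deletion applies to /n/, /ʔ/, /x/.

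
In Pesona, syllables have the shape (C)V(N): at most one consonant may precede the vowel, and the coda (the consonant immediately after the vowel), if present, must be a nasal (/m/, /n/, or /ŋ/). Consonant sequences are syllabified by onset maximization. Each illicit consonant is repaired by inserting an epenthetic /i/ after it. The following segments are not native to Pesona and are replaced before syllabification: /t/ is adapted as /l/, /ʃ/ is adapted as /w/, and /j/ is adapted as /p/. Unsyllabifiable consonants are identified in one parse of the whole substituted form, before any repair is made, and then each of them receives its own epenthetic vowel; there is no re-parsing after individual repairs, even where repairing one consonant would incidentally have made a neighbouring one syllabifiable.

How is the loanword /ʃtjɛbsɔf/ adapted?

wilipɛbisɔfi

Substitution: /ʃ/ → /w/, /t/ → /l/, /j/ → /p/, giving /wlpɛbsɔf/.
The consonants /w/, /l/, /b/, /f/ cannot be parsed into a legal (C)V(N) syllable (only a nasal (/m/, /n/, or /ŋ/) is licensed in coda position; onsets are limited to one consonant).
Inserting the epenthetic vowel yields /w/ → /wi/, /l/ → /li/, /b/ → /bi/, /f/ → /fi/.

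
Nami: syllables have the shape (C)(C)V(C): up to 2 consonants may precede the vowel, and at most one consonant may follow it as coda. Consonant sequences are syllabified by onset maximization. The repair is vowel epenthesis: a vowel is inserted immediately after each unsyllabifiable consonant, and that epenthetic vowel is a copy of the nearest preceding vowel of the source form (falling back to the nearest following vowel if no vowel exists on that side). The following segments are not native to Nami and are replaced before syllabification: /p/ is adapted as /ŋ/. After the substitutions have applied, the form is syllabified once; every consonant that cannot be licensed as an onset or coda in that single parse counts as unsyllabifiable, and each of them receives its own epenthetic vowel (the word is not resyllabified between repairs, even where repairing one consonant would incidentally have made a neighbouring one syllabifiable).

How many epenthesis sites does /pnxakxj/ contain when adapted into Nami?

3

After substitution the input is /ŋnxakxj/.
The unsyllabifiable consonants are /ŋ/, /x/, /j/; each receives one epenthetic vowel.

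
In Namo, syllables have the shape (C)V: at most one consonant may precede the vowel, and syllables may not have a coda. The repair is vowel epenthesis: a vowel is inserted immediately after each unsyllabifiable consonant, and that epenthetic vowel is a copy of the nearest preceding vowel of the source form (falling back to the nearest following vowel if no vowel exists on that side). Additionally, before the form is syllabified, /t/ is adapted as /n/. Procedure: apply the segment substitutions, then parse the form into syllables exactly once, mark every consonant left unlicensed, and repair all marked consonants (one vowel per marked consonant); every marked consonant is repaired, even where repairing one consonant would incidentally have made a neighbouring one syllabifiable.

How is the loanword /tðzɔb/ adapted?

nɔðɔzɔbɔ

Substitution: /t/ → /n/, giving /nðzɔb/.
The consonants /n/, /ð/, /b/ cannot be parsed into a legal (C)V syllable (no codas are permitted; onsets are limited to one consonant).
Inserting the epenthetic vowel yields /n/ → /nɔ/, /ð/ → /ðɔ/, /b/ → /bɔ/.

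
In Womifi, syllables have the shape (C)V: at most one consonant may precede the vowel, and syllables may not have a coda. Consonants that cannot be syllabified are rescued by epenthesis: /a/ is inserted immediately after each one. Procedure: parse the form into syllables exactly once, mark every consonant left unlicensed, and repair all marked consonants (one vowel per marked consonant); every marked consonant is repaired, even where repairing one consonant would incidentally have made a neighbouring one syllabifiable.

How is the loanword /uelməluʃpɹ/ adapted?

uelaməluʃapaɹa

Syllabifying with onset maximization leaves /l/, /ʃ/, /p/, /ɹ/ stranded (no codas are permitted; onsets are limited to one consonant).
Epenthesis after each stranded consonant: /l/ → /la/, /ʃ/ → /ʃa/, /p/ → /pa/, /ɹ/ → /ɹa/.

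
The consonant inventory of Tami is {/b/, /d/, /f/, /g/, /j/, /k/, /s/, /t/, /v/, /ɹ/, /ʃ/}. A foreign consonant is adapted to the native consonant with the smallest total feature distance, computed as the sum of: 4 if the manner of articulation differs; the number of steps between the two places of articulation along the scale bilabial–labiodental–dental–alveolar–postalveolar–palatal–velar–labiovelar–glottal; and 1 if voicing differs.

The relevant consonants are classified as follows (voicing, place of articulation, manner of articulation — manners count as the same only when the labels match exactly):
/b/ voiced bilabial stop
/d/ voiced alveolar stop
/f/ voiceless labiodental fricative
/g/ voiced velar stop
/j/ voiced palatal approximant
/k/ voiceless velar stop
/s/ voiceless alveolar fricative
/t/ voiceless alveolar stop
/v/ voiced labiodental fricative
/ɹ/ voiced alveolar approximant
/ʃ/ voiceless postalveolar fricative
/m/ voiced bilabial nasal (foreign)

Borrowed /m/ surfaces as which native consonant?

/b/ is closest: manner differs (nasal→stop, +4), place distance 0 (bilabial→bilabial), same voicing; total 4. Next closest is /v/ at distance 5.

b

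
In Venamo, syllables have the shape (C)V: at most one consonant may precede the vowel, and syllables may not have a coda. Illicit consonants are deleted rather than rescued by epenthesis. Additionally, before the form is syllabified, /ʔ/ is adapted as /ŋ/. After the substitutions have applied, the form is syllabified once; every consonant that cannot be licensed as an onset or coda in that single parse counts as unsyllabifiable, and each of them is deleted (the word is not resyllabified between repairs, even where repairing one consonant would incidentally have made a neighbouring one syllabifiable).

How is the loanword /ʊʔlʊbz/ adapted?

Substitution: /ʔ/ → /ŋ/, giving /ʊŋlʊbz/.
Syllabifying with onset maximization leaves /ŋ/, /b/, /z/ stranded (no codas are permitted; onsets are limited to one consonant).
Each unlicensed consonant is deleted: /ŋ/, /b/, /z/.

ʊlʊ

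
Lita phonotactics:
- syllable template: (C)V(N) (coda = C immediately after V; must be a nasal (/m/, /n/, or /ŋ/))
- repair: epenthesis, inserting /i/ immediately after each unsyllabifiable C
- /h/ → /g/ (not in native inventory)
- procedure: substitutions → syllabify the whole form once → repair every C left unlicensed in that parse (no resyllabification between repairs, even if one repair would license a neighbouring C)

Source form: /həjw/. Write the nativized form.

gəjiwi

Substitution: /h/ → /g/, giving /gəjw/.
Syllabifying with onset maximization leaves /j/, /w/ stranded (only a nasal (/m/, /n/, or /ŋ/) is licensed in coda position; onsets are limited to one consonant).
Inserting the epenthetic vowel yields /j/ → /ji/, /w/ → /wi/.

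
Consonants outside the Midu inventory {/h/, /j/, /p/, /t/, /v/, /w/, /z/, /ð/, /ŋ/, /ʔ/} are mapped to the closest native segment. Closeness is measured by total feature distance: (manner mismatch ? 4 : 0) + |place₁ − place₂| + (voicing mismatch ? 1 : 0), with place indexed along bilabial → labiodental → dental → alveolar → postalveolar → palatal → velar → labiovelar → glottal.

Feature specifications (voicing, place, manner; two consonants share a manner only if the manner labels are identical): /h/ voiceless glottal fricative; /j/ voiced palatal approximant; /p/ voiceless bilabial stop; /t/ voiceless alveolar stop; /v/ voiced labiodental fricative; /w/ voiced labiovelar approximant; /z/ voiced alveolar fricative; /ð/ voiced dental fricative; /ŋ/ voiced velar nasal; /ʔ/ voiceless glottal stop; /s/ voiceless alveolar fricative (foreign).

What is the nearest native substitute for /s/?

/z/ is closest: same manner (fricative), place distance 0 (alveolar→alveolar), voicing differs (+1); total 1. Next closest is /ð/ at distance 2.

z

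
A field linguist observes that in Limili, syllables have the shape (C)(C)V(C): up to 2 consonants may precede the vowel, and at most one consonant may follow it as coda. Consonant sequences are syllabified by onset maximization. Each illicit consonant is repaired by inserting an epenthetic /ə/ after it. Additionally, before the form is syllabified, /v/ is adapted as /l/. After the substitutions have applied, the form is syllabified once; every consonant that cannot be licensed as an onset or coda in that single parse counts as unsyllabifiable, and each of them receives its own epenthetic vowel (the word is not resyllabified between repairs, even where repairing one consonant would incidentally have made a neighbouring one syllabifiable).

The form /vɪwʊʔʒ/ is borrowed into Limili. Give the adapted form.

lɪwʊʔʒə

Substitution: /v/ → /l/, giving /lɪwʊʔʒ/.
Under (C)(C)V(C), the unsyllabifiable consonants are /ʒ/ (at most one coda consonant is licensed; onsets may contain at most 2 consonants).
Inserting the epenthetic vowel yields /ʒ/ → /ʒə/.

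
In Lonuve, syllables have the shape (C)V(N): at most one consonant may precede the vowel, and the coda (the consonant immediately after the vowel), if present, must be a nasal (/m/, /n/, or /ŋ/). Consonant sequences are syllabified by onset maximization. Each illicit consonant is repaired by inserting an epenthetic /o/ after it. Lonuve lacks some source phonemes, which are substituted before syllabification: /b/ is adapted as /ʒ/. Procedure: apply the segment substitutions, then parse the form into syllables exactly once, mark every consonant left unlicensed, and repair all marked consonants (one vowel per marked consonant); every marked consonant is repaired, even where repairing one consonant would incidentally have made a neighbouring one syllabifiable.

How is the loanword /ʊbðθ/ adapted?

Substitution: /b/ → /ʒ/, giving /ʊʒðθ/.
Under (C)V(N), the unsyllabifiable consonants are /ʒ/, /ð/, /θ/ (only a nasal (/m/, /n/, or /ŋ/) is licensed in coda position; onsets are limited to one consonant).
Each unlicensed consonant becomes the onset of a new syllable: /ʒ/ → /ʒo/, /ð/ → /ðo/, /θ/ → /θo/.

ʊʒoðoθo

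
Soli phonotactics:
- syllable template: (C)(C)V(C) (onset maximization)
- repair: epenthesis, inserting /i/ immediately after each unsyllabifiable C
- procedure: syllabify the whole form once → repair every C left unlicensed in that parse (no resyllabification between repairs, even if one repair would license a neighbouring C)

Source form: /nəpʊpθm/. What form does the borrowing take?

The consonants /θ/, /m/ cannot be parsed into a legal (C)(C)V(C) syllable (at most one coda consonant is licensed; onsets may contain at most 2 consonants).
Epenthesis after each stranded consonant: /θ/ → /θi/, /m/ → /mi/.

nəpʊpθimi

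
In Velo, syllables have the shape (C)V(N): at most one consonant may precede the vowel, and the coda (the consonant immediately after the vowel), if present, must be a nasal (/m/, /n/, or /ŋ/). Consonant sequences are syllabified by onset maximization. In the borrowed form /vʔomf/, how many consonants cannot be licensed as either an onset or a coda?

2

Syllabifying with onset maximization leaves /v/, /f/ stranded (only a nasal (/m/, /n/, or /ŋ/) is licensed in coda position; onsets are limited to one consonant).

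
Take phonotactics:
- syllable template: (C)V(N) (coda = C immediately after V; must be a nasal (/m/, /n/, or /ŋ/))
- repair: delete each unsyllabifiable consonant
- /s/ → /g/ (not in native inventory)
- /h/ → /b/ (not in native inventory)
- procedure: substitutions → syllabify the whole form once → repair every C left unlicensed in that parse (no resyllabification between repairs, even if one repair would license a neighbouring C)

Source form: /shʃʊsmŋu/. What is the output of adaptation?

Substitution: /s/ → /g/, /h/ → /b/, giving /gbʃʊgmŋu/.
The consonants /g/, /b/, /g/, /m/ cannot be parsed into a legal (C)V(N) syllable (only a nasal (/m/, /n/, or /ŋ/) is licensed in coda position; onsets are limited to one consonant).
Deleting the stranded consonants removes /g/, /b/, /g/, /m/.

ʃʊŋu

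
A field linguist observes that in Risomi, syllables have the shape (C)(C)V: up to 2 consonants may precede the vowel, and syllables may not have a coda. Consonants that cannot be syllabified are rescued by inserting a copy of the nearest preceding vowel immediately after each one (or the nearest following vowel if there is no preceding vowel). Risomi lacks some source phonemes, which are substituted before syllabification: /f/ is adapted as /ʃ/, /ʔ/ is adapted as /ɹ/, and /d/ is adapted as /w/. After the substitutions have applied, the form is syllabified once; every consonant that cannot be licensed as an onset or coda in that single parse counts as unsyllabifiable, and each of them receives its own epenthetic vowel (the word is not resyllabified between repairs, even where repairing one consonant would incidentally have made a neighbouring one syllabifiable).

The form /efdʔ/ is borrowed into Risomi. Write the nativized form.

eʃeweɹe

Substitution: /f/ → /ʃ/, /d/ → /w/, /ʔ/ → /ɹ/, giving /eʃwɹ/.
The consonants /ʃ/, /w/, /ɹ/ cannot be parsed into a legal (C)(C)V syllable (no codas are permitted; onsets may contain at most 2 consonants).
Epenthesis after each stranded consonant: /ʃ/ → /ʃe/, /w/ → /we/, /ɹ/ → /ɹe/.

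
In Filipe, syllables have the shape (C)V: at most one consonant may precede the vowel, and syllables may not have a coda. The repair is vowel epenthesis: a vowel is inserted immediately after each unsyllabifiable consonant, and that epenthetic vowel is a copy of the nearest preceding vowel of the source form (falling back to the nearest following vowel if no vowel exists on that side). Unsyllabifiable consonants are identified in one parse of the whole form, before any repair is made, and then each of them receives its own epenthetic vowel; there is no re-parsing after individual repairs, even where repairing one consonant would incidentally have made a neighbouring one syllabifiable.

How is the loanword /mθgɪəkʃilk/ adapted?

mɪθɪgɪəkəʃiliki

Syllabifying with onset maximization leaves /m/, /θ/, /k/, /l/, /k/ stranded (no codas are permitted; onsets are limited to one consonant).
Inserting the epenthetic vowel yields /m/ → /mɪ/, /θ/ → /θɪ/, /k/ → /kə/, /l/ → /li/, /k/ → /ki/.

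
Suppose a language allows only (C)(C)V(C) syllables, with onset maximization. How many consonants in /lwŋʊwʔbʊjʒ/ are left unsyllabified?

Syllabifying with onset maximization leaves /l/, /ʒ/ stranded (at most one coda consonant is licensed; onsets may contain at most 2 consonants).

2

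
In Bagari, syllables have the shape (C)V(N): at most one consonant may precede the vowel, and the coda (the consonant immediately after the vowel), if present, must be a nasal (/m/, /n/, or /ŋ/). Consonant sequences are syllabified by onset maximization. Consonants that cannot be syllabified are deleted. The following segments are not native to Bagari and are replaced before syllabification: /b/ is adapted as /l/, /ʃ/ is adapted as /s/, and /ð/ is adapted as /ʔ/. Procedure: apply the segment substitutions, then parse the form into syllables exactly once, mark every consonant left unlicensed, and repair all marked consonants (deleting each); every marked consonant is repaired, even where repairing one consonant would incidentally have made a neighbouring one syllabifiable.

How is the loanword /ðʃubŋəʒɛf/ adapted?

suŋəʒɛ

Substitution: /ð/ → /ʔ/, /ʃ/ → /s/, /b/ → /l/, giving /ʔsulŋəʒɛf/.
Syllabifying with onset maximization leaves /ʔ/, /l/, /f/ stranded (only a nasal (/m/, /n/, or /ŋ/) is licensed in coda position; onsets are limited to one consonant).
Deleting the stranded consonants removes /ʔ/, /l/, /f/.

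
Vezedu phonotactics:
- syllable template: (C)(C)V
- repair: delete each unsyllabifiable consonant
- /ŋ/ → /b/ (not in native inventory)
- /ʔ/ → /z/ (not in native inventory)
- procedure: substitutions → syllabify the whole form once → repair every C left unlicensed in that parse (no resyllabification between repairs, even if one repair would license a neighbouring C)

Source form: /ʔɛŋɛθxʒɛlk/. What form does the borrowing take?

Substitution: /ʔ/ → /z/, /ŋ/ → /b/, giving /zɛbɛθxʒɛlk/.
The consonants /θ/, /l/, /k/ cannot be parsed into a legal (C)(C)V syllable (no codas are permitted; onsets may contain at most 2 consonants).
Each unlicensed consonant is deleted: /θ/, /l/, /k/.

zɛbɛxʒɛ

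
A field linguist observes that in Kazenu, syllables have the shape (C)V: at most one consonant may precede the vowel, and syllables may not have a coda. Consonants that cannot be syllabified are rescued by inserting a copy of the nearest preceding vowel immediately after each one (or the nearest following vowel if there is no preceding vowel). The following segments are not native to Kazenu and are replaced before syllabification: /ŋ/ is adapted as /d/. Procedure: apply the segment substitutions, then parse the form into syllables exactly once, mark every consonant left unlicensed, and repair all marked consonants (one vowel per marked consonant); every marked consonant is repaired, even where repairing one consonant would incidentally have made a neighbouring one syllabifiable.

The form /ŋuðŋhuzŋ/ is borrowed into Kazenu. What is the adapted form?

Substitution: /ŋ/ → /d/, giving /duðdhuzd/.
Under (C)V, the unsyllabifiable consonants are /ð/, /d/, /z/, /d/ (no codas are permitted; onsets are limited to one consonant).
Each unlicensed consonant becomes the onset of a new syllable: /ð/ → /ðu/, /d/ → /du/, /z/ → /zu/, /d/ → /du/.

duðuduhuzudu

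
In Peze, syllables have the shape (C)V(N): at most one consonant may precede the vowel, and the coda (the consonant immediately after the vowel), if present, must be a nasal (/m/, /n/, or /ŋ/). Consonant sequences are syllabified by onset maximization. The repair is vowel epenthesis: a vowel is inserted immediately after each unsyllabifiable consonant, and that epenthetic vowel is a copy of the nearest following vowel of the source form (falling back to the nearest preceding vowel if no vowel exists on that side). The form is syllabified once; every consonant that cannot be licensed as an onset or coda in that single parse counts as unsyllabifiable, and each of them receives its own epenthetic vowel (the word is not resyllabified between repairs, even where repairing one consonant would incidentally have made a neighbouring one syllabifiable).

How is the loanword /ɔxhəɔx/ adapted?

Syllabifying with onset maximization leaves /x/, /x/ stranded (only a nasal (/m/, /n/, or /ŋ/) is licensed in coda position; onsets are limited to one consonant).
Epenthesis after each stranded consonant: /x/ → /xə/, /x/ → /xɔ/.

ɔxəhəɔxɔ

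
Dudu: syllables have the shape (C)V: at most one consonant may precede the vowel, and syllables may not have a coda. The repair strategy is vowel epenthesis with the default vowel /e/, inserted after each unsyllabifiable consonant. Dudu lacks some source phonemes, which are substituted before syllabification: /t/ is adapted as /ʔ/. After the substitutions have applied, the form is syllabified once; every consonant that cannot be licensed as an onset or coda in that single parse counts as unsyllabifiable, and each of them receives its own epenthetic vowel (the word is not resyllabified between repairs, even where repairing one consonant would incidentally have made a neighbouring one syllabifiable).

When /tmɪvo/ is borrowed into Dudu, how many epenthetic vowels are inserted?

After substitution the input is /ʔmɪvo/.
The unsyllabifiable consonants are /ʔ/; each receives one epenthetic vowel.

1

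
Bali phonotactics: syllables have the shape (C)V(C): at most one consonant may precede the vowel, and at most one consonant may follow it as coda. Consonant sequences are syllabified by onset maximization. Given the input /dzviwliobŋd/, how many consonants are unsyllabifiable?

The consonants /d/, /z/, /ŋ/, /d/ cannot be parsed into a legal (C)V(C) syllable (at most one coda consonant is licensed; onsets are limited to one consonant).

4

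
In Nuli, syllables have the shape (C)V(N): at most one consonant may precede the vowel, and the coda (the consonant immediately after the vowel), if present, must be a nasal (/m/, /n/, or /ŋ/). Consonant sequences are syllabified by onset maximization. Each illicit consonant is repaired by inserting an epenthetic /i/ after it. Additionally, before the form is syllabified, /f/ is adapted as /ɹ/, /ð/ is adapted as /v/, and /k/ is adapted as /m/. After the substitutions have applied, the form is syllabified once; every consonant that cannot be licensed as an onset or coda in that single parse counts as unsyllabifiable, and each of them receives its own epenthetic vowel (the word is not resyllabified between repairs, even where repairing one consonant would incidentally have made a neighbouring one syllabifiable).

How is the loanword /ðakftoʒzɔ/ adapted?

vamɹitoʒizɔ

Substitution: /ð/ → /v/, /k/ → /m/, /f/ → /ɹ/, giving /vamɹtoʒzɔ/.
Under (C)V(N), the unsyllabifiable consonants are /ɹ/, /ʒ/ (only a nasal (/m/, /n/, or /ŋ/) is licensed in coda position; onsets are limited to one consonant).
Inserting the epenthetic vowel yields /ɹ/ → /ɹi/, /ʒ/ → /ʒi/.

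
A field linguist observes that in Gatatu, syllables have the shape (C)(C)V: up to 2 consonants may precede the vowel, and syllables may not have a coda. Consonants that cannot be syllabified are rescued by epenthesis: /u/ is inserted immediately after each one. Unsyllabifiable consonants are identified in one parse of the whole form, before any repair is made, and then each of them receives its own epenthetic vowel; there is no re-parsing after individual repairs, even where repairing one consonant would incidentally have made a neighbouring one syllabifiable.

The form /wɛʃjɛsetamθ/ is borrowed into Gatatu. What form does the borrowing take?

wɛʃjɛsetamuθu

The consonants /m/, /θ/ cannot be parsed into a legal (C)(C)V syllable (no codas are permitted; onsets may contain at most 2 consonants).
Inserting the epenthetic vowel yields /m/ → /mu/, /θ/ → /θu/.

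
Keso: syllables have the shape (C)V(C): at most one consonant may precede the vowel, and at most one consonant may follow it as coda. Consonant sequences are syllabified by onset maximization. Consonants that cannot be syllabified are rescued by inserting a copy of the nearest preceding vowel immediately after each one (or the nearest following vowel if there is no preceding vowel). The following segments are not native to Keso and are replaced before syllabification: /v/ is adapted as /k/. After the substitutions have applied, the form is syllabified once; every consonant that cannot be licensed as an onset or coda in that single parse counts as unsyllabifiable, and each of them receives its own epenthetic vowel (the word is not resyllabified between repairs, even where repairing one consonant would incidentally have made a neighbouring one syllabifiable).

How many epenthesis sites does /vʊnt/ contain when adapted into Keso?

After substitution the input is /kʊnt/.
The unsyllabifiable consonants are /t/; each receives one epenthetic vowel.

1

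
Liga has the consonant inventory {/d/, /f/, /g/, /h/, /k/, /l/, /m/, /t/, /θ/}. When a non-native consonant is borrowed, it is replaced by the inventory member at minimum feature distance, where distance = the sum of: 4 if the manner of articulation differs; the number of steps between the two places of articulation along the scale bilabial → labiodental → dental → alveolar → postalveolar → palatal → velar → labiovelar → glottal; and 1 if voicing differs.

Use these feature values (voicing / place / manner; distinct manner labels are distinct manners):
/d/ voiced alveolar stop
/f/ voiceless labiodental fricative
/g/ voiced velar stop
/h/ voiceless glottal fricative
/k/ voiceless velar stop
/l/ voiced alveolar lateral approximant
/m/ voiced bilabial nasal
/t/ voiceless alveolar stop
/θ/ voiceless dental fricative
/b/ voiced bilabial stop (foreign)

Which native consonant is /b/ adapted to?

d

/d/ is closest: same manner (stop), place distance 3 (bilabial→alveolar), same voicing; total 3. Next closest is /m/ at distance 4.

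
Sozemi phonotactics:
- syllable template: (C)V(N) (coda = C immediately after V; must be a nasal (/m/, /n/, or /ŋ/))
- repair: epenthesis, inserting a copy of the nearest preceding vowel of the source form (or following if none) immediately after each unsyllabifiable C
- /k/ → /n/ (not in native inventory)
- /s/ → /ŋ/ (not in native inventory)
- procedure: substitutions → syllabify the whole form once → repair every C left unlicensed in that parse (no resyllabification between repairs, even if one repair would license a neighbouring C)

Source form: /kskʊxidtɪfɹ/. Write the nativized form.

nʊŋʊnʊxiditɪfɪɹɪ

Substitution: /k/ → /n/, /s/ → /ŋ/, giving /nŋnʊxidtɪfɹ/.
The consonants /n/, /ŋ/, /d/, /f/, /ɹ/ cannot be parsed into a legal (C)V(N) syllable (only a nasal (/m/, /n/, or /ŋ/) is licensed in coda position; onsets are limited to one consonant).
Each unlicensed consonant becomes the onset of a new syllable: /n/ → /nʊ/, /ŋ/ → /ŋʊ/, /d/ → /di/, /f/ → /fɪ/, /ɹ/ → /ɹɪ/.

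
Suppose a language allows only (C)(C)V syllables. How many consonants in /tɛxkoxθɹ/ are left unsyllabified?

3

Syllabifying with onset maximization leaves /x/, /θ/, /ɹ/ stranded (no codas are permitted; onsets may contain at most 2 consonants).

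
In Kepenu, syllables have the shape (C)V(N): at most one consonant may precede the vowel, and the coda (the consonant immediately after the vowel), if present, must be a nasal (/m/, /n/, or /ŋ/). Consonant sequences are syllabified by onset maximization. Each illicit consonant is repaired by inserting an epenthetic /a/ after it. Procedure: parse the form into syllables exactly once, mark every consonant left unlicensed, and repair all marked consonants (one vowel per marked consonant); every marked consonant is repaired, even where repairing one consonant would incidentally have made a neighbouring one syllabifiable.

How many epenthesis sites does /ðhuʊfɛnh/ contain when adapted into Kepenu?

The unsyllabifiable consonants are /ð/, /h/; each receives one epenthetic vowel.

2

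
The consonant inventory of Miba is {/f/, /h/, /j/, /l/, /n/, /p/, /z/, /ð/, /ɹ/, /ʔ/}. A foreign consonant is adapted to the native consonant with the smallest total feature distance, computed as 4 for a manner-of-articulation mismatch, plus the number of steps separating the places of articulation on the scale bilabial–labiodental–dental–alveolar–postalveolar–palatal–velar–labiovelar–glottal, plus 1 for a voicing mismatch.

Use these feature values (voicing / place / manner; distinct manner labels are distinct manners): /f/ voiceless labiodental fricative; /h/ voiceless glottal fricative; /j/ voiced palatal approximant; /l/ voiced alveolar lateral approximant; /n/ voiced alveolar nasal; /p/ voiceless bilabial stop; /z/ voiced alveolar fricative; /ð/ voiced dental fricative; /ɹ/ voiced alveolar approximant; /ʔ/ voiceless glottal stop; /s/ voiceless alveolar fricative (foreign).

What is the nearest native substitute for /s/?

z

/z/ is closest: same manner (fricative), place distance 0 (alveolar→alveolar), voicing differs (+1); total 1. Next closest is /f/ at distance 2.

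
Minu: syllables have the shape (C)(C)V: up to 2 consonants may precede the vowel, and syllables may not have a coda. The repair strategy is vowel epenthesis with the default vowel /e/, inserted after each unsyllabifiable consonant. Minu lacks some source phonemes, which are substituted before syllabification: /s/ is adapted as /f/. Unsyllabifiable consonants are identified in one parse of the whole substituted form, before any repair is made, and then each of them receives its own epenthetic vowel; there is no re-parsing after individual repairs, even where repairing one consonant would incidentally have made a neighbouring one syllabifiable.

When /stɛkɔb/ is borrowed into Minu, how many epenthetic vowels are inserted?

1

After substitution the input is /ftɛkɔb/.
The unsyllabifiable consonants are /b/; each receives one epenthetic vowel.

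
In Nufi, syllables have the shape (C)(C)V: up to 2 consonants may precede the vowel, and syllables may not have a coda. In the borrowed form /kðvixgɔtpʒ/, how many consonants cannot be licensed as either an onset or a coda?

Under (C)(C)V, the unsyllabifiable consonants are /k/, /t/, /p/, /ʒ/ (no codas are permitted; onsets may contain at most 2 consonants).

4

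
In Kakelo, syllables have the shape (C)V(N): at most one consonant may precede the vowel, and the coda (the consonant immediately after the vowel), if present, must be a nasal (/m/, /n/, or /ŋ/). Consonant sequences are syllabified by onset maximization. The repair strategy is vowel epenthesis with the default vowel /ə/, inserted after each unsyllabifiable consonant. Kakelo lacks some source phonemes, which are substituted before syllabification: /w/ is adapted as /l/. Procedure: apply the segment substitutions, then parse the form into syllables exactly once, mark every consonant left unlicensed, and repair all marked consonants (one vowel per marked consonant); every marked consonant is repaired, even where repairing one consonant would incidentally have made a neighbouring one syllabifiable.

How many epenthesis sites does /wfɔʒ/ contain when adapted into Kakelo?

2

After substitution the input is /lfɔʒ/.
The unsyllabifiable consonants are /l/, /ʒ/; each receives one epenthetic vowel.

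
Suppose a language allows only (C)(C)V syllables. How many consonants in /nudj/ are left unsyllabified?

Under (C)(C)V, the unsyllabifiable consonants are /d/, /j/ (no codas are permitted; onsets may contain at most 2 consonants).

2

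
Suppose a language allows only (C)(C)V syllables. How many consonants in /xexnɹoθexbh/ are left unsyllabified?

4

Under (C)(C)V, the unsyllabifiable consonants are /x/, /x/, /b/, /h/ (no codas are permitted; onsets may contain at most 2 consonants).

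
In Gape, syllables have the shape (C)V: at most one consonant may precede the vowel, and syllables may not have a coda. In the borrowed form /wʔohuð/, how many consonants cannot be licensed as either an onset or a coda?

2

Under (C)V, the unsyllabifiable consonants are /w/, /ð/ (no codas are permitted; onsets are limited to one consonant).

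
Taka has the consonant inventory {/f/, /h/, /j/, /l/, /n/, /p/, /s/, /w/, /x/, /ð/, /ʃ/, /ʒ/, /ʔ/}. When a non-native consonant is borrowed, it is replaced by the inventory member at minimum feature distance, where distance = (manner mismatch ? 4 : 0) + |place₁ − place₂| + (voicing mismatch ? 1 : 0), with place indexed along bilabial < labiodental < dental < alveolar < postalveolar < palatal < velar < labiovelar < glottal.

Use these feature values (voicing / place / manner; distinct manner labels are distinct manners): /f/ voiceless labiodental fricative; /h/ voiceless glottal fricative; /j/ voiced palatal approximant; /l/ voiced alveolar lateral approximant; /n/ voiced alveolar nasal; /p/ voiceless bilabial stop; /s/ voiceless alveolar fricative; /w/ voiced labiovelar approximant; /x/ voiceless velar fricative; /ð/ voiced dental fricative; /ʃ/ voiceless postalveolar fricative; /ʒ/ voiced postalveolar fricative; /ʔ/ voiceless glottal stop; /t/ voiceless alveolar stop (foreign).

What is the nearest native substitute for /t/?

/p/ is closest: same manner (stop), place distance 3 (alveolar→bilabial), same voicing; total 3. Next closest is /s/ at distance 4.

p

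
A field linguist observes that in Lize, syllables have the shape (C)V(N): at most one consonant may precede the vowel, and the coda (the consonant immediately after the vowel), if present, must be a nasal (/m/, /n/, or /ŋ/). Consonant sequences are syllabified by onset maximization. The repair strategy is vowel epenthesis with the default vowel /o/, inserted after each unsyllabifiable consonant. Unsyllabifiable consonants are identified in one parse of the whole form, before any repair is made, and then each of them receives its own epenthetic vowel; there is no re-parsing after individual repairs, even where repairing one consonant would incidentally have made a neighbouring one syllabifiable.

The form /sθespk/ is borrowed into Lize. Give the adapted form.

soθesopoko

Under (C)V(N), the unsyllabifiable consonants are /s/, /s/, /p/, /k/ (only a nasal (/m/, /n/, or /ŋ/) is licensed in coda position; onsets are limited to one consonant).
Each unlicensed consonant becomes the onset of a new syllable: /s/ → /so/, /s/ → /so/, /p/ → /po/, /k/ → /ko/.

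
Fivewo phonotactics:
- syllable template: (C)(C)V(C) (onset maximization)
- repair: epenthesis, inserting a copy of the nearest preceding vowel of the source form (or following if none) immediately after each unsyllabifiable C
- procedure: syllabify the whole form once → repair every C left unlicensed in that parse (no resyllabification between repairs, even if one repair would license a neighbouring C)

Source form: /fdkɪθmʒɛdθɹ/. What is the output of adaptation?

Syllabifying with onset maximization leaves /f/, /θ/, /ɹ/ stranded (at most one coda consonant is licensed; onsets may contain at most 2 consonants).
Epenthesis after each stranded consonant: /f/ → /fɪ/, /θ/ → /θɛ/, /ɹ/ → /ɹɛ/.

fɪdkɪθmʒɛdθɛɹɛ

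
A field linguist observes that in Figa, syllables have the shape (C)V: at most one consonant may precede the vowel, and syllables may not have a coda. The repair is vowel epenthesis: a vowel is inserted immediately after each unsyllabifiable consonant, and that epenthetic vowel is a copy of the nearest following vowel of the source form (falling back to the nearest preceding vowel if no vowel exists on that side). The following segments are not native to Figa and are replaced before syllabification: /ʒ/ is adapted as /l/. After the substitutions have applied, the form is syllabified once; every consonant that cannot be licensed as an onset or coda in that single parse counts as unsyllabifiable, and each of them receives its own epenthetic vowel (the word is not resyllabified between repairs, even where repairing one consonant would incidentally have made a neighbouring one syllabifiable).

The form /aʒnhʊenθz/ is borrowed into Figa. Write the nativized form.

Substitution: /ʒ/ → /l/, giving /alnhʊenθz/.
Under (C)V, the unsyllabifiable consonants are /l/, /n/, /n/, /θ/, /z/ (no codas are permitted; onsets are limited to one consonant).
Epenthesis after each stranded consonant: /l/ → /lʊ/, /n/ → /nʊ/, /n/ → /ne/, /θ/ → /θe/, /z/ → /ze/.

alʊnʊhʊeneθeze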